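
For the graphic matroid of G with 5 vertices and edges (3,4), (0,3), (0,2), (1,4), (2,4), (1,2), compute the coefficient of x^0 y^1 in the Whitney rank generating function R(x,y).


R(x,y) = sum over A in 2^E of x^(r(E)-r(A)) * y^(|A|-r(A)).
G has 5 vertices, 6 edges. r(E) = 4.
Enumerate all 2^6 = 64 subsets.
Count subsets with r(E)-r(A)=0 and |A|-r(A)=1: 6.

6


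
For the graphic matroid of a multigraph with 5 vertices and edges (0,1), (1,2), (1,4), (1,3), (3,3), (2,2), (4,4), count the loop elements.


In a graphic matroid, a loop is a self-loop edge (u,u) with rank 0.
Examining all 7 edges for self-loops...
Self-loops found: (3,3), (2,2), (4,4)
Number of loops = 3.

3


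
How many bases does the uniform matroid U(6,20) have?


Bases of U(6,20) are all 6-element subsets of the 20-element ground set.
Number of bases = C(20,6).
C(20,6) = 20! / (6! * 14!) = 38760.

38760


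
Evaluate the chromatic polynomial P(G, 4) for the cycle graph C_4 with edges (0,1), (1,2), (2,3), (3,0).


P(C_4, k) = (k-1)^4 + (-1)^4*(k-1).
P(4) = (3)^4 + 3
= 81 + 3 = 84.

84


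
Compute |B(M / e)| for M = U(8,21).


Contracting e from U(8,21) gives U(7,20).
Bases of U(7,20) = C(20,7) = 20! / (7! * 13!) = 77520.

77520


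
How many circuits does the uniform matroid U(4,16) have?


In U(4,16), circuits are the (5)-element subsets.
Any set of 5 elements is dependent, and removing any one element gives
an independent set of size 4, so it is a minimal dependent set.
Number of circuits = (16 choose 5) = 4368.

4368


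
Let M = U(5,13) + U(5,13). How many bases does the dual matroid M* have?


(M1+M2)* = M1* + M2*.
M1* = U(8,13), bases: C(13,8) = 1287.
M2* = U(8,13), bases: C(13,8) = 1287.
|B(M*)| = 1287 * 1287 = 1656369.

1656369


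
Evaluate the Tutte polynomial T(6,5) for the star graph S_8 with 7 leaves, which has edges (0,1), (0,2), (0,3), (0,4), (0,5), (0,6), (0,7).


A star on 8 vertices is a tree with 7 edges.
T(x,y) = x^(7) for any tree.
T(6,5) = 6^7 = 279936.

279936


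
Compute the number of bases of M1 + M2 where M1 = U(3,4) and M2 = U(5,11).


Bases of a direct sum M1 + M2: |B| = |B(M1)| * |B(M2)|.
|B(U(3,4))| = C(4,3) = 4.
|B(U(5,11))| = C(11,5) = 462.
Total bases = 4 * 462 = 1848.

1848


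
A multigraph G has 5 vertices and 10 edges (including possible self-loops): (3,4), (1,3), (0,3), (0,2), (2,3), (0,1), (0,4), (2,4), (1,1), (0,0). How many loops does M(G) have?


In a graphic matroid, a loop is a self-loop edge (u,u) with rank 0.
Examining all 10 edges for self-loops...
Self-loops found: (1,1), (0,0)
Number of loops = 2.

2


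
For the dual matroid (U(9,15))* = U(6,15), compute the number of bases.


The dual of U(r,n) is U(n-r, n) = U(6,15).
Bases of U(6,15) are all (6)-element subsets.
|B(M*)| = C(15,6) = 15! / (6! * 9!) = 5005.

5005


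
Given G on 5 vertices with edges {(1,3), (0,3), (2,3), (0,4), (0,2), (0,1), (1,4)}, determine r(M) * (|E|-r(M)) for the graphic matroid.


r(M) = |V| - c = 5 - 1 = 4.
nullity = |E| - r(M) = 7 - 4 = 3.
Product = 4 * 3 = 12.

12


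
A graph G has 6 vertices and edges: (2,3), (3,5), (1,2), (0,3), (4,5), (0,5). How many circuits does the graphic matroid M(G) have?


A circuit in a graphic matroid = edge set of a simple cycle.
G has 6 vertices and 6 edges.
Enumerating all minimal edge subsets forming cycles...
Total circuits found: 1.

1


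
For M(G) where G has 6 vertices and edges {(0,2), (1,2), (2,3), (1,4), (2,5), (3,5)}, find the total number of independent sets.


An independent set in a graphic matroid is an acyclic edge subset.
G has 6 vertices and 6 edges.
Enumerate all 2^6 = 64 subsets, checking for acyclicity.
Total independent sets = 56.

56


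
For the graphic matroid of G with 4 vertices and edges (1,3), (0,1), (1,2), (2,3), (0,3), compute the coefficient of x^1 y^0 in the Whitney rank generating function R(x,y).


R(x,y) = sum over A in 2^E of x^(r(E)-r(A)) * y^(|A|-r(A)).
G has 4 vertices, 5 edges. r(E) = 3.
Enumerate all 2^5 = 32 subsets.
Count subsets with r(E)-r(A)=1 and |A|-r(A)=0: 10.

10


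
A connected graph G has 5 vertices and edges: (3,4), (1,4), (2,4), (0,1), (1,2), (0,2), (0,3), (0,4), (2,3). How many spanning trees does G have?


By Kirchhoff's matrix tree theorem, the number of spanning trees equals
the determinant of any cofactor of the Laplacian matrix L.
G has 5 vertices and 9 edges.
Computing the (4 x 4) cofactor determinant gives 75.

75


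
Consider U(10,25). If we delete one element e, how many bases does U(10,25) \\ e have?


Deleting e from U(10,25) gives U(10,24) since n > r.
Bases of U(10,24) = (24 choose 10) = 1961256.

1961256


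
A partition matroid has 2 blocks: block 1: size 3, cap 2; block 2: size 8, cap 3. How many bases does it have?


A basis picks exactly ci elements from block i.
Number of bases = product of C(|Si|, ci).
= C(3,2) * C(8,3)
= 3 * 56
= 168.

168


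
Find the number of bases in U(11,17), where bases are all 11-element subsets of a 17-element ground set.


Bases of U(11,17) are all 11-element subsets of the 17-element ground set.
Number of bases = C(17,11).
C(17,11) = 17! / (11! * 6!) = 12376.

12376


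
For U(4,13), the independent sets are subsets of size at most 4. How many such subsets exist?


Independent sets of U(4,13) are all subsets of size <= 4.
Count = (13 choose 0) + (13 choose 1) + (13 choose 2) + (13 choose 3) + (13 choose 4)
     = 1 + 13 + 78 + 286 + 715
     = 1093.

1093


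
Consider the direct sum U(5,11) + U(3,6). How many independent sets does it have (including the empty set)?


For a direct sum, |I(M1+M2)| = |I(M1)| * |I(M2)|.
|I(U(5,11))| = sum C(11,k) for k=0..5 = 1024.
|I(U(3,6))| = sum C(6,k) for k=0..3 = 42.
Total = 1024 * 42 = 43008.

43008


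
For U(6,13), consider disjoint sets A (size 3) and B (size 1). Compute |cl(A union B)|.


|A union B| = 3 + 1 = 4 (disjoint).
In U(6,13), cl(S) = S if |S| < 6, else cl(S) = E.
Since 4 < 6, cl(A union B) = A union B.
|cl(A union B)| = 4.

4


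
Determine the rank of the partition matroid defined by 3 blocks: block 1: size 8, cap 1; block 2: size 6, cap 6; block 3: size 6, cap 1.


Rank of a partition matroid = sum of min(|Si|, ci) for each block.
= min(8,1) + min(6,6) + min(6,1)
= 1 + 6 + 1
= 8.

8


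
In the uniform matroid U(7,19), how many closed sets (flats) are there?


Flats of U(7,19): every subset of size < 7 is a flat, plus E itself.
Count = C(19,0) + C(19,1) + C(19,2) + C(19,3) + C(19,4) + C(19,5) + C(19,6) + 1
     = 1 + 19 + 171 + 969 + 3876 + 11628 + 27132 + 1
     = 43797.

43797


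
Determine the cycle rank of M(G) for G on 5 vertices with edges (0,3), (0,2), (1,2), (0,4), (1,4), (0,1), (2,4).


Cycle rank (nullity) = |E| - r(M) = |E| - (|V| - c).
|E| = 7, |V| = 5, c = 1.
Nullity = 7 - (5 - 1) = 7 - 4 = 3.

3


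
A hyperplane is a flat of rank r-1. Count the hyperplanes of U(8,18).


Hyperplanes of U(8,18) are flats of rank 7.
In a uniform matroid, these are exactly the (7)-element subsets.
Count = C(18,7) = 18! / (7! * 11!) = 31824.

31824


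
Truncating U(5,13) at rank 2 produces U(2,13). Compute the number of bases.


Truncating U(5,13) to rank 2 gives U(2,13).
Bases of U(2,13) are all 2-element subsets of 13 elements.
Number of bases = C(13,2) = 13! / (2! * 11!) = 78.

78


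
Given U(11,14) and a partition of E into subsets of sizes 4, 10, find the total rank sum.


r(Ai) = min(|Ai|, 11) for each part.
Sum = min(4,11) + min(10,11)
    = 4 + 10
    = 14.

14


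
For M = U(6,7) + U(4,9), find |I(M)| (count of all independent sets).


For a direct sum, |I(M1+M2)| = |I(M1)| * |I(M2)|.
|I(U(6,7))| = sum C(7,k) for k=0..6 = 127.
|I(U(4,9))| = sum C(9,k) for k=0..4 = 256.
Total = 127 * 256 = 32512.

32512


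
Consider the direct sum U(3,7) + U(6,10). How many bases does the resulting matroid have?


Bases of a direct sum M1 + M2: |B| = |B(M1)| * |B(M2)|.
|B(U(3,7))| = C(7,3) = 35.
|B(U(6,10))| = C(10,6) = 210.
Total bases = 35 * 210 = 7350.

7350


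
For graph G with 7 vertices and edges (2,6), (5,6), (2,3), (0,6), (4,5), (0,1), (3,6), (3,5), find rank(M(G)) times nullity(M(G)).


r(M) = |V| - c = 7 - 1 = 6.
nullity = |E| - r(M) = 8 - 6 = 2.
Product = 6 * 2 = 12.

12


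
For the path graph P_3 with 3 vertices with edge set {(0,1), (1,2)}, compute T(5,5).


A path on 3 vertices is a tree with 2 edges.
T(x,y) = x^(2) for any tree.
T(5,5) = 5^2 = 25.

25


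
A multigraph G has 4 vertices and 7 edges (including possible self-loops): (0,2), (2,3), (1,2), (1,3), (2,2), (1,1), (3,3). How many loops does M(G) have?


In a graphic matroid, a loop is a self-loop edge (u,u) with rank 0.
Examining all 7 edges for self-loops...
Self-loops found: (2,2), (1,1), (3,3)
Number of loops = 3.

3


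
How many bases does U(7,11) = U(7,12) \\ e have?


Deleting e from U(7,12) gives U(7,11) since n > r.
Bases of U(7,11) = (11 choose 7) = 330.

330


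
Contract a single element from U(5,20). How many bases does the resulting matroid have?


Contracting e from U(5,20) gives U(4,19).
Bases of U(4,19) = C(19,4) = (19 * 18 * 17 * 16) / (1 * 2 * 3 * 4) = 3876.

3876


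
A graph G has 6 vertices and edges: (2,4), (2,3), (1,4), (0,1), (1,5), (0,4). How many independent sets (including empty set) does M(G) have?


An independent set in a graphic matroid is an acyclic edge subset.
G has 6 vertices and 6 edges.
Enumerate all 2^6 = 64 subsets, checking for acyclicity.
Total independent sets = 56.

56


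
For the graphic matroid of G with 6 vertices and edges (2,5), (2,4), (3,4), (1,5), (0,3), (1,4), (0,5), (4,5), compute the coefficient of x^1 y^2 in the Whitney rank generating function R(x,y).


R(x,y) = sum over A in 2^E of x^(r(E)-r(A)) * y^(|A|-r(A)).
G has 6 vertices, 8 edges. r(E) = 5.
Enumerate all 2^8 = 256 subsets.
Count subsets with r(E)-r(A)=1 and |A|-r(A)=2: 5.

5


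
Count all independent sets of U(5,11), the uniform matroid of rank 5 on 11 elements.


Independent sets of U(5,11) are all subsets of size <= 5.
Count = (11 choose 0) + (11 choose 1) + (11 choose 2) + (11 choose 3) + (11 choose 4) + (11 choose 5)
     = 1 + 11 + 55 + 165 + 330 + 462
     = 1024.

1024


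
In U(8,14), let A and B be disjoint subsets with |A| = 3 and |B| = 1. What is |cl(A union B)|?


|A union B| = 3 + 1 = 4 (disjoint).
In U(8,14), cl(S) = S if |S| < 8, else cl(S) = E.
Since 4 < 8, cl(A union B) = A union B.
|cl(A union B)| = 4.

4


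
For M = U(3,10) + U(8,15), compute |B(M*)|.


(M1+M2)* = M1* + M2*.
M1* = U(7,10), bases: C(10,7) = 120.
M2* = U(7,15), bases: C(15,7) = 6435.
|B(M*)| = 120 * 6435 = 772200.

772200


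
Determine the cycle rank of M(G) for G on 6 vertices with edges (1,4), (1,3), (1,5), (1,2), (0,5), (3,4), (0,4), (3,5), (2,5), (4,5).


Cycle rank (nullity) = |E| - r(M) = |E| - (|V| - c).
|E| = 10, |V| = 6, c = 1.
Nullity = 10 - (6 - 1) = 10 - 5 = 5.

5


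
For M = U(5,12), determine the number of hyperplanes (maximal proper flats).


Hyperplanes of U(5,12) are flats of rank 4.
In a uniform matroid, these are exactly the (4)-element subsets.
Count = C(12,4) = (12 * 11 * 10 * 9) / (1 * 2 * 3 * 4) = 495.

495


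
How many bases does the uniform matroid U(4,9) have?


Bases of U(4,9) are all 4-element subsets of the 9-element ground set.
Number of bases = C(9,4).
(9 choose 4) = 126.

126


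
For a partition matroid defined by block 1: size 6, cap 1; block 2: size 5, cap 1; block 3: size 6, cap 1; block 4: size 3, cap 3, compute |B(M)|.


A basis picks exactly ci elements from block i.
Number of bases = product of C(|Si|, ci).
= C(6,1) * C(5,1) * C(6,1) * C(3,3)
= 6 * 5 * 6 * 1
= 180.

180


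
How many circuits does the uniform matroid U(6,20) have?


In U(6,20), circuits are the (7)-element subsets.
Any set of 7 elements is dependent, and removing any one element gives
an independent set of size 6, so it is a minimal dependent set.
Number of circuits = C(20,7) = 77520.

77520


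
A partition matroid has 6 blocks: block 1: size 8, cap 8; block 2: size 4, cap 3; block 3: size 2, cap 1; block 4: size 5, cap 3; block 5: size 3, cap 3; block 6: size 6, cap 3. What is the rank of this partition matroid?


Rank of a partition matroid = sum of min(|Si|, ci) for each block.
= min(8,8) + min(4,3) + min(2,1) + min(5,3) + min(3,3) + min(6,3)
= 8 + 3 + 1 + 3 + 3 + 3
= 21.

21


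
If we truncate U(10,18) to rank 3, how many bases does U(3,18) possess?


Truncating U(10,18) to rank 3 gives U(3,18).
Bases of U(3,18) are all 3-element subsets of 18 elements.
Number of bases = C(18,3) = 18! / (3! * 15!) = 816.

816


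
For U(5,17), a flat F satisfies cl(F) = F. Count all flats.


Flats of U(5,17): every subset of size < 5 is a flat, plus E itself.
Count = C(17,0) + C(17,1) + C(17,2) + C(17,3) + C(17,4) + 1
     = 1 + 17 + 136 + 680 + 2380 + 1
     = 3215.

3215


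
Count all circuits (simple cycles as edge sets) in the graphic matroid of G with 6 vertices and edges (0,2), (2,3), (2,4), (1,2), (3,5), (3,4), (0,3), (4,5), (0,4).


A circuit in a graphic matroid = edge set of a simple cycle.
G has 6 vertices and 9 edges.
Enumerating all minimal edge subsets forming cycles...
Total circuits found: 12.

12


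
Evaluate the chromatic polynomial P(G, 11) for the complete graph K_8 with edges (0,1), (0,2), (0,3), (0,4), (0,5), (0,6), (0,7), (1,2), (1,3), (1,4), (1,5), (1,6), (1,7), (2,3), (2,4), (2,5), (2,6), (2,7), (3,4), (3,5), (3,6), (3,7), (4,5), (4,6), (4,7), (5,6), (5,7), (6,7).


P(K_8, k) = k(k-1)(k-2)...(k-7).
P(11) = (11) * (10) * (9) * (8) * (7) * (6) * (5) * (4) = 6652800.

6652800


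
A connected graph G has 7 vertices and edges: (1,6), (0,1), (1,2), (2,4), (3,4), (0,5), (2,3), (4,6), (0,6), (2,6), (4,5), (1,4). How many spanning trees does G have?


By Kirchhoff's matrix tree theorem, the number of spanning trees equals
the determinant of any cofactor of the Laplacian matrix L.
G has 7 vertices and 12 edges.
Computing the (6 x 6) cofactor determinant gives 285.

285


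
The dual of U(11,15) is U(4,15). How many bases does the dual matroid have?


The dual of U(r,n) is U(n-r, n) = U(4,15).
Bases of U(4,15) are all (4)-element subsets.
|B(M*)| = C(15,4) = (15 * 14 * 13 * 12) / (1 * 2 * 3 * 4) = 1365.

1365


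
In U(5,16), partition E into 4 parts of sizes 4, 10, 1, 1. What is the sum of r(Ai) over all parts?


r(Ai) = min(|Ai|, 5) for each part.
Sum = min(4,5) + min(10,5) + min(1,5) + min(1,5)
    = 4 + 5 + 1 + 1
    = 11.

11


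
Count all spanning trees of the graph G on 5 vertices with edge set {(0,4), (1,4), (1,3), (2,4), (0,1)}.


By Kirchhoff's matrix tree theorem, the number of spanning trees equals
the determinant of any cofactor of the Laplacian matrix L.
G has 5 vertices and 5 edges.
Computing the (4 x 4) cofactor determinant gives 3.

3


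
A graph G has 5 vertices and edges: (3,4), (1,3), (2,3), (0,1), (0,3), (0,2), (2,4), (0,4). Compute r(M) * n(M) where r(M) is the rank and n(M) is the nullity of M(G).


r(M) = |V| - c = 5 - 1 = 4.
nullity = |E| - r(M) = 8 - 4 = 4.
Product = 4 * 4 = 16.

16


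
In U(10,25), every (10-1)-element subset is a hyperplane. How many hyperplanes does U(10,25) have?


Hyperplanes of U(10,25) are flats of rank 9.
In a uniform matroid, these are exactly the (9)-element subsets.
Count = C(25,9) = 25! / (9! * 16!) = 2042975.

2042975


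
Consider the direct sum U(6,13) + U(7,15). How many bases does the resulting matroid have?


Bases of a direct sum M1 + M2: |B| = |B(M1)| * |B(M2)|.
|B(U(6,13))| = C(13,6) = 1716.
|B(U(7,15))| = C(15,7) = 6435.
Total bases = 1716 * 6435 = 11042460.

11042460


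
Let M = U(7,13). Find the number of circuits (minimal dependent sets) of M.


In U(7,13), circuits are the (8)-element subsets.
Any set of 8 elements is dependent, and removing any one element gives
an independent set of size 7, so it is a minimal dependent set.
Number of circuits = (13 choose 8) = 1287.

1287


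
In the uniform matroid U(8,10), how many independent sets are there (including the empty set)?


Independent sets of U(8,10) are all subsets of size <= 8.
Count = (10 choose 0) + (10 choose 1) + (10 choose 2) + (10 choose 3) + (10 choose 4) + (10 choose 5) + (10 choose 6) + (10 choose 7) + (10 choose 8)
     = 1 + 10 + 45 + 120 + 210 + 252 + 210 + 120 + 45
     = 1013.

1013


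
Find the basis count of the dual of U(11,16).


The dual of U(r,n) is U(n-r, n) = U(5,16).
Bases of U(5,16) are all (5)-element subsets.
|B(M*)| = C(16,5) = 16! / (5! * 11!) = 4368.

4368


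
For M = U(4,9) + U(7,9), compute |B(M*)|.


(M1+M2)* = M1* + M2*.
M1* = U(5,9), bases: C(9,5) = 126.
M2* = U(2,9), bases: C(9,2) = 36.
|B(M*)| = 126 * 36 = 4536.

4536


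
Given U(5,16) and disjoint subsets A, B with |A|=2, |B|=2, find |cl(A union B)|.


|A union B| = 2 + 2 = 4 (disjoint).
In U(5,16), cl(S) = S if |S| < 5, else cl(S) = E.
Since 4 < 5, cl(A union B) = A union B.
|cl(A union B)| = 4.

4


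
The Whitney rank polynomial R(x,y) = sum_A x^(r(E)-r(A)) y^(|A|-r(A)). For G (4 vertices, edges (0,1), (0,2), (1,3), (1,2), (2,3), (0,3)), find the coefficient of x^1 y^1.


R(x,y) = sum over A in 2^E of x^(r(E)-r(A)) * y^(|A|-r(A)).
G has 4 vertices, 6 edges. r(E) = 3.
Enumerate all 2^6 = 64 subsets.
Count subsets with r(E)-r(A)=1 and |A|-r(A)=1: 4.

4


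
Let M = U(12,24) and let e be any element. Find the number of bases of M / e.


Contracting e from U(12,24) gives U(11,23).
Bases of U(11,23) = C(23,11) = 23! / (11! * 12!) = 1352078.

1352078


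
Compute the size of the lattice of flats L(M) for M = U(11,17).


Flats of U(11,17): every subset of size < 11 is a flat, plus E itself.
Count = (17 choose 0) + (17 choose 1) + (17 choose 2) + (17 choose 3) + (17 choose 4) + (17 choose 5) + (17 choose 6) + (17 choose 7) + (17 choose 8) + (17 choose 9) + (17 choose 10) + 1
     = 1 + 17 + 136 + 680 + 2380 + 6188 + 12376 + 19448 + 24310 + 24310 + 19448 + 1
     = 109295.

109295


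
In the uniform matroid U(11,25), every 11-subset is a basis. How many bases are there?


Bases of U(11,25) are all 11-element subsets of the 25-element ground set.
Number of bases = C(25,11).
C(25,11) = 4457400.

4457400


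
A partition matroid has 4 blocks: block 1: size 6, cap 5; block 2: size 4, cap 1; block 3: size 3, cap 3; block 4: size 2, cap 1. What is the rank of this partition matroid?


Rank of a partition matroid = sum of min(|Si|, ci) for each block.
= min(6,5) + min(4,1) + min(3,3) + min(2,1)
= 5 + 1 + 3 + 1
= 10.

10


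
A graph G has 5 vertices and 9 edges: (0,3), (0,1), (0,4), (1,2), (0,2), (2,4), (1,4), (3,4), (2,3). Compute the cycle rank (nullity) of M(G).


Cycle rank (nullity) = |E| - r(M) = |E| - (|V| - c).
|E| = 9, |V| = 5, c = 1.
Nullity = 9 - (5 - 1) = 9 - 4 = 5.

5


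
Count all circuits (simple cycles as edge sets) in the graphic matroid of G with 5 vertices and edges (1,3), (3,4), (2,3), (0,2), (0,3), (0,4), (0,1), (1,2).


A circuit in a graphic matroid = edge set of a simple cycle.
G has 5 vertices and 8 edges.
Enumerating all minimal edge subsets forming cycles...
Total circuits found: 12.

12


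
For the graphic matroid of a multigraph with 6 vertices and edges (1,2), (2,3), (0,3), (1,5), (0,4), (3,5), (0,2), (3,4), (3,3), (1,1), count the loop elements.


In a graphic matroid, a loop is a self-loop edge (u,u) with rank 0.
Examining all 10 edges for self-loops...
Self-loops found: (3,3), (1,1)
Number of loops = 2.

2


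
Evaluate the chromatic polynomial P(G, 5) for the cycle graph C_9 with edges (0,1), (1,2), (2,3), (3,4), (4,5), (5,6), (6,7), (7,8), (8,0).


P(C_9, k) = (k-1)^9 + (-1)^9*(k-1).
P(5) = (4)^9 - 4
= 262144 - 4 = 262140.

262140


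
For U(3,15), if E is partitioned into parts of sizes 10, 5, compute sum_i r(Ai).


r(Ai) = min(|Ai|, 3) for each part.
Sum = min(10,3) + min(5,3)
    = 3 + 3
    = 6.

6


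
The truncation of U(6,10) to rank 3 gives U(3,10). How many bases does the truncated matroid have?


Truncating U(6,10) to rank 3 gives U(3,10).
Bases of U(3,10) are all 3-element subsets of 10 elements.
Number of bases = (10 choose 3) = 120.

120


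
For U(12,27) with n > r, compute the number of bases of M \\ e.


Deleting e from U(12,27) gives U(12,26) since n > r.
Bases of U(12,26) = (26 choose 12) = 9657700.

9657700


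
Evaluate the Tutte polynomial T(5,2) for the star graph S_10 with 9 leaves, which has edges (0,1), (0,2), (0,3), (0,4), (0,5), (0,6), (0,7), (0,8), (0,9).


A star on 10 vertices is a tree with 9 edges.
T(x,y) = x^(9) for any tree.
T(5,2) = 5^9 = 1953125.

1953125


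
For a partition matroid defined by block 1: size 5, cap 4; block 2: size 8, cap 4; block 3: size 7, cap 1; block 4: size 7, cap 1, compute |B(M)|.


A basis picks exactly ci elements from block i.
Number of bases = product of C(|Si|, ci).
= C(5,4) * C(8,4) * C(7,1) * C(7,1)
= 5 * 70 * 7 * 7
= 17150.

17150


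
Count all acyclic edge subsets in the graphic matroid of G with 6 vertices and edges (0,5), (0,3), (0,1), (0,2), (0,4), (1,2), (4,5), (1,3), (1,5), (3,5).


An independent set in a graphic matroid is an acyclic edge subset.
G has 6 vertices and 10 edges.
Enumerate all 2^10 = 1024 subsets, checking for acyclicity.
Total independent sets = 430.

430


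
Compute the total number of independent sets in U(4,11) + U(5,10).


For a direct sum, |I(M1+M2)| = |I(M1)| * |I(M2)|.
|I(U(4,11))| = sum C(11,k) for k=0..4 = 562.
|I(U(5,10))| = sum C(10,k) for k=0..5 = 638.
Total = 562 * 638 = 358556.

358556


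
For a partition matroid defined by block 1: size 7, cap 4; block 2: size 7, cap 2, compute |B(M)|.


A basis picks exactly ci elements from block i.
Number of bases = product of C(|Si|, ci).
= C(7,4) * C(7,2)
= 35 * 21
= 735.

735


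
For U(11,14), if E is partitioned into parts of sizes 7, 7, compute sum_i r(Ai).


r(Ai) = min(|Ai|, 11) for each part.
Sum = min(7,11) + min(7,11)
    = 7 + 7
    = 14.

14


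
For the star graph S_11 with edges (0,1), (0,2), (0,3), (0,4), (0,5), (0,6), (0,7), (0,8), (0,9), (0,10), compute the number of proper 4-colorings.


P(tree, k) = k * (k-1)^(10) for any tree on 11 vertices.
P(4) = 4 * 3^10 = 4 * 59049 = 236196.

236196


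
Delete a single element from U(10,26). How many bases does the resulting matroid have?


Deleting e from U(10,26) gives U(10,25) since n > r.
Bases of U(10,25) = (25 choose 10) = 3268760.

3268760


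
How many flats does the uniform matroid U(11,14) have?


Flats of U(11,14): every subset of size < 11 is a flat, plus E itself.
Count = C(14,0) + C(14,1) + C(14,2) + C(14,3) + C(14,4) + C(14,5) + C(14,6) + C(14,7) + C(14,8) + C(14,9) + C(14,10) + 1
     = 1 + 14 + 91 + 364 + 1001 + 2002 + 3003 + 3432 + 3003 + 2002 + 1001 + 1
     = 15915.

15915


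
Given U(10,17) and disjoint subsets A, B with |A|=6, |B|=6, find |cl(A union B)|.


|A union B| = 6 + 6 = 12 (disjoint).
In U(10,17), cl(S) = S if |S| < 10, else cl(S) = E.
Since 12 >= 10, cl(A union B) = E.
|cl(A union B)| = 17.

17


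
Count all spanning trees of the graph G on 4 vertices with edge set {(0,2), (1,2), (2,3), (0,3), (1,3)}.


By Kirchhoff's matrix tree theorem, the number of spanning trees equals
the determinant of any cofactor of the Laplacian matrix L.
G has 4 vertices and 5 edges.
Computing the (3 x 3) cofactor determinant gives 8.

8


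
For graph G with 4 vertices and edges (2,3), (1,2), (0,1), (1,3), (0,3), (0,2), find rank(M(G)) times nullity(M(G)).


r(M) = |V| - c = 4 - 1 = 3.
nullity = |E| - r(M) = 6 - 3 = 3.
Product = 3 * 3 = 9.

9


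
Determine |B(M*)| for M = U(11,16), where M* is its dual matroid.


The dual of U(r,n) is U(n-r, n) = U(5,16).
Bases of U(5,16) are all (5)-element subsets.
|B(M*)| = (16 choose 5) = 4368.

4368


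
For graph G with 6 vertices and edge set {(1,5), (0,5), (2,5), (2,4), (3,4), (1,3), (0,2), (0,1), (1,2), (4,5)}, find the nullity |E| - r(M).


Cycle rank (nullity) = |E| - r(M) = |E| - (|V| - c).
|E| = 10, |V| = 6, c = 1.
Nullity = 10 - (6 - 1) = 10 - 5 = 5.

5


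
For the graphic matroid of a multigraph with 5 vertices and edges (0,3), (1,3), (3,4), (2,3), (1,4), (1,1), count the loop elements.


In a graphic matroid, a loop is a self-loop edge (u,u) with rank 0.
Examining all 6 edges for self-loops...
Self-loops found: (1,1)
Number of loops = 1.

1


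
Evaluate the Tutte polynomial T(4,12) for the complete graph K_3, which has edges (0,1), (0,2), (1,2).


T(K_3; x,y) = x^2 + x + y.
T(4,12) = 16 + 4 + 12 = 32.

32


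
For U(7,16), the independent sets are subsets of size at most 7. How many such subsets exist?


Independent sets of U(7,16) are all subsets of size <= 7.
Count = C(16,0) + C(16,1) + C(16,2) + C(16,3) + C(16,4) + C(16,5) + C(16,6) + C(16,7)
     = 1 + 16 + 120 + 560 + 1820 + 4368 + 8008 + 11440
     = 26333.

26333


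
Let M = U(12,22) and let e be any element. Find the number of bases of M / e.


Contracting e from U(12,22) gives U(11,21).
Bases of U(11,21) = C(21,11) = 21! / (11! * 10!) = 352716.

352716


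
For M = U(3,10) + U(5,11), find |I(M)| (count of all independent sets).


For a direct sum, |I(M1+M2)| = |I(M1)| * |I(M2)|.
|I(U(3,10))| = sum C(10,k) for k=0..3 = 176.
|I(U(5,11))| = sum C(11,k) for k=0..5 = 1024.
Total = 176 * 1024 = 180224.

180224


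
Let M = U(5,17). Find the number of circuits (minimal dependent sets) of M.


In U(5,17), circuits are the (6)-element subsets.
Any set of 6 elements is dependent, and removing any one element gives
an independent set of size 5, so it is a minimal dependent set.
Number of circuits = (17 choose 6) = 12376.

12376


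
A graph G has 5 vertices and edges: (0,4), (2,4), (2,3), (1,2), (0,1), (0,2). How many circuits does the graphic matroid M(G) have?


A circuit in a graphic matroid = edge set of a simple cycle.
G has 5 vertices and 6 edges.
Enumerating all minimal edge subsets forming cycles...
Total circuits found: 3.

3


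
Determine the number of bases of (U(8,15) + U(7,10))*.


(M1+M2)* = M1* + M2*.
M1* = U(7,15), bases: C(15,7) = 6435.
M2* = U(3,10), bases: C(10,3) = 120.
|B(M*)| = 6435 * 120 = 772200.

772200


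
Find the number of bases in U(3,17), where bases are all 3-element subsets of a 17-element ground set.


Bases of U(3,17) are all 3-element subsets of the 17-element ground set.
Number of bases = C(17,3).
(17 choose 3) = 680.

680


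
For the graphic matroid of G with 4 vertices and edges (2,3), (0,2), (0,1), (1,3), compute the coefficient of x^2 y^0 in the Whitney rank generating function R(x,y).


R(x,y) = sum over A in 2^E of x^(r(E)-r(A)) * y^(|A|-r(A)).
G has 4 vertices, 4 edges. r(E) = 3.
Enumerate all 2^4 = 16 subsets.
Count subsets with r(E)-r(A)=2 and |A|-r(A)=0: 4.

4


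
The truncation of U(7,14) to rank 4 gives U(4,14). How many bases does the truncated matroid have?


Truncating U(7,14) to rank 4 gives U(4,14).
Bases of U(4,14) are all 4-element subsets of 14 elements.
Number of bases = C(14,4) = 14! / (4! * 10!) = 1001.

1001


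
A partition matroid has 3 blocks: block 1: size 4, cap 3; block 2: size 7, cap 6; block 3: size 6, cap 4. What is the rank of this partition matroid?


Rank of a partition matroid = sum of min(|Si|, ci) for each block.
= min(4,3) + min(7,6) + min(6,4)
= 3 + 6 + 4
= 13.

13


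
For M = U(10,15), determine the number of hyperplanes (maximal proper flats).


Hyperplanes of U(10,15) are flats of rank 9.
In a uniform matroid, these are exactly the (9)-element subsets.
Count = (15 choose 9) = 5005.

5005


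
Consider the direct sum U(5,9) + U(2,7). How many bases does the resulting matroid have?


Bases of a direct sum M1 + M2: |B| = |B(M1)| * |B(M2)|.
|B(U(5,9))| = C(9,5) = 126.
|B(U(2,7))| = C(7,2) = 21.
Total bases = 126 * 21 = 2646.

2646


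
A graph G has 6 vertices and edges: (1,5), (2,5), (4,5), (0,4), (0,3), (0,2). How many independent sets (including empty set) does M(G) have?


An independent set in a graphic matroid is an acyclic edge subset.
G has 6 vertices and 6 edges.
Enumerate all 2^6 = 64 subsets, checking for acyclicity.
Total independent sets = 60.

60


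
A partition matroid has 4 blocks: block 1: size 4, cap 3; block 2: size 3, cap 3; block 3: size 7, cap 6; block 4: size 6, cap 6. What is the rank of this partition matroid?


Rank of a partition matroid = sum of min(|Si|, ci) for each block.
= min(4,3) + min(3,3) + min(7,6) + min(6,6)
= 3 + 3 + 6 + 6
= 18.

18


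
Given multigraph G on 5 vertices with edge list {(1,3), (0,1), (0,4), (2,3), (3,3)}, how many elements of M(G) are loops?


In a graphic matroid, a loop is a self-loop edge (u,u) with rank 0.
Examining all 5 edges for self-loops...
Self-loops found: (3,3)
Number of loops = 1.

1


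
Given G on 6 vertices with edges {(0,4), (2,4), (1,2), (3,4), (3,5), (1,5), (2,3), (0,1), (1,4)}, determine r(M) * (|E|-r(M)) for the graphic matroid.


r(M) = |V| - c = 6 - 1 = 5.
nullity = |E| - r(M) = 9 - 5 = 4.
Product = 5 * 4 = 20.

20


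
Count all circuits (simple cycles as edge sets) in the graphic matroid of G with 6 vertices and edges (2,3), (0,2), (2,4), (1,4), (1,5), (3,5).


A circuit in a graphic matroid = edge set of a simple cycle.
G has 6 vertices and 6 edges.
Enumerating all minimal edge subsets forming cycles...
Total circuits found: 1.

1


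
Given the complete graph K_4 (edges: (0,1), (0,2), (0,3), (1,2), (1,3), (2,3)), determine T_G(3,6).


T(K_4; x,y) = x^3 + 3x^2 + 4xy + 2x + y^3 + 3y^2 + 2y.
Substituting x=3, y=6:
= 27 + 27 + 72 + 6 + 216 + 108 + 12
= 468.

468


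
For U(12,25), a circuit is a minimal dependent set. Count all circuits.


In U(12,25), circuits are the (13)-element subsets.
Any set of 13 elements is dependent, and removing any one element gives
an independent set of size 12, so it is a minimal dependent set.
Number of circuits = C(25,13) = 5200300.

5200300


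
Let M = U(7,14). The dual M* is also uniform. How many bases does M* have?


The dual of U(r,n) is U(n-r, n) = U(7,14).
Bases of U(7,14) are all (7)-element subsets.
|B(M*)| = C(14,7) = 3432.

3432


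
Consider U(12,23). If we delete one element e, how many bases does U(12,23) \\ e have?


Deleting e from U(12,23) gives U(12,22) since n > r.
Bases of U(12,22) = C(22,12) = 646646.

646646


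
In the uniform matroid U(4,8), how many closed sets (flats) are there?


Flats of U(4,8): every subset of size < 4 is a flat, plus E itself.
Count = C(8,0) + C(8,1) + C(8,2) + C(8,3) + 1
     = 1 + 8 + 28 + 56 + 1
     = 94.

94


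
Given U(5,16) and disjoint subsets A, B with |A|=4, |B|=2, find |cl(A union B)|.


|A union B| = 4 + 2 = 6 (disjoint).
In U(5,16), cl(S) = S if |S| < 5, else cl(S) = E.
Since 6 >= 5, cl(A union B) = E.
|cl(A union B)| = 16.

16


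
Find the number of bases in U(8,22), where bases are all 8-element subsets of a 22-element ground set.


Bases of U(8,22) are all 8-element subsets of the 22-element ground set.
Number of bases = C(22,8).
C(22,8) = 22! / (8! * 14!) = 319770.

319770


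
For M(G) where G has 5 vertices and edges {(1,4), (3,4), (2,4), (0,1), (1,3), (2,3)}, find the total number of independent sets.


An independent set in a graphic matroid is an acyclic edge subset.
G has 5 vertices and 6 edges.
Enumerate all 2^6 = 64 subsets, checking for acyclicity.
Total independent sets = 48.

48


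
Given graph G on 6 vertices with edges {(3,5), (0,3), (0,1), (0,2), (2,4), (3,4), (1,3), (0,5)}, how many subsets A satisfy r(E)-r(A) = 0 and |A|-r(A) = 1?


R(x,y) = sum over A in 2^E of x^(r(E)-r(A)) * y^(|A|-r(A)).
G has 6 vertices, 8 edges. r(E) = 5.
Enumerate all 2^8 = 256 subsets.
Count subsets with r(E)-r(A)=0 and |A|-r(A)=1: 23.

23


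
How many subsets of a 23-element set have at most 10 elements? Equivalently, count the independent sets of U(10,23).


Independent sets of U(10,23) are all subsets of size <= 10.
Count = C(23,0) + C(23,1) + C(23,2) + C(23,3) + C(23,4) + C(23,5) + C(23,6) + C(23,7) + C(23,8) + C(23,9) + C(23,10)
     = 1 + 23 + 253 + 1771 + 8855 + 33649 + 100947 + 245157 + 490314 + 817190 + 1144066
     = 2842226.

2842226


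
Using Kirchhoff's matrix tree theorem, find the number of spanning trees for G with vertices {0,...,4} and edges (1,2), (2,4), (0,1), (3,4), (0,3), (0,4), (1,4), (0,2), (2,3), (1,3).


By Kirchhoff's matrix tree theorem, the number of spanning trees equals
the determinant of any cofactor of the Laplacian matrix L.
G has 5 vertices and 10 edges.
Computing the (4 x 4) cofactor determinant gives 125.

125


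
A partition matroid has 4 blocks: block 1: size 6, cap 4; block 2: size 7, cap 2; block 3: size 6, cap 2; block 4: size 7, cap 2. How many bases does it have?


A basis picks exactly ci elements from block i.
Number of bases = product of C(|Si|, ci).
= C(6,4) * C(7,2) * C(6,2) * C(7,2)
= 15 * 21 * 15 * 21
= 99225.

99225


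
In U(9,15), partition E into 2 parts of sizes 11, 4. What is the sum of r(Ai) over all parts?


r(Ai) = min(|Ai|, 9) for each part.
Sum = min(11,9) + min(4,9)
    = 9 + 4
    = 13.

13


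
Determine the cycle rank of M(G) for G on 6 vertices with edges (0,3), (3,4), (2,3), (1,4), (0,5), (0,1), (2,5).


Cycle rank (nullity) = |E| - r(M) = |E| - (|V| - c).
|E| = 7, |V| = 6, c = 1.
Nullity = 7 - (6 - 1) = 7 - 5 = 2.

2


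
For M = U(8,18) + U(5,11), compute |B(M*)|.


(M1+M2)* = M1* + M2*.
M1* = U(10,18), bases: C(18,10) = 43758.
M2* = U(6,11), bases: C(11,6) = 462.
|B(M*)| = 43758 * 462 = 20216196.

20216196


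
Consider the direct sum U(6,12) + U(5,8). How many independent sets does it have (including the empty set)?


For a direct sum, |I(M1+M2)| = |I(M1)| * |I(M2)|.
|I(U(6,12))| = sum C(12,k) for k=0..6 = 2510.
|I(U(5,8))| = sum C(8,k) for k=0..5 = 219.
Total = 2510 * 219 = 549690.

549690


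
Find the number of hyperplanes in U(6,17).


Hyperplanes of U(6,17) are flats of rank 5.
In a uniform matroid, these are exactly the (5)-element subsets.
Count = (17 choose 5) = 6188.

6188


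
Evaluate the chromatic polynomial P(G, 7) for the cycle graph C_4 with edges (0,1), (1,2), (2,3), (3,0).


P(C_4, k) = (k-1)^4 + (-1)^4*(k-1).
P(7) = (6)^4 + 6
= 1296 + 6 = 1302.

1302


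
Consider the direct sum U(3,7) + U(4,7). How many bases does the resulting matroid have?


Bases of a direct sum M1 + M2: |B| = |B(M1)| * |B(M2)|.
|B(U(3,7))| = C(7,3) = 35.
|B(U(4,7))| = C(7,4) = 35.
Total bases = 35 * 35 = 1225.

1225


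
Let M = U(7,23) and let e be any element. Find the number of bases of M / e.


Contracting e from U(7,23) gives U(6,22).
Bases of U(6,22) = (22 choose 6) = 74613.

74613


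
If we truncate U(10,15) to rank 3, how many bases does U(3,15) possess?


Truncating U(10,15) to rank 3 gives U(3,15).
Bases of U(3,15) are all 3-element subsets of 15 elements.
Number of bases = C(15,3) = 15! / (3! * 12!) = 455.

455


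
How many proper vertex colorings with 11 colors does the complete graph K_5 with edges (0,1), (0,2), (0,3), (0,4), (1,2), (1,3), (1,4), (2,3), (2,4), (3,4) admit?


P(K_5, k) = k(k-1)(k-2)...(k-4).
P(11) = (11) * (10) * (9) * (8) * (7) = 55440.

55440


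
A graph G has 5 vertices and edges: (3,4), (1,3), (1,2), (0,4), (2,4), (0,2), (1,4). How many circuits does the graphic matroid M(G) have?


A circuit in a graphic matroid = edge set of a simple cycle.
G has 5 vertices and 7 edges.
Enumerating all minimal edge subsets forming cycles...
Total circuits found: 6.

6


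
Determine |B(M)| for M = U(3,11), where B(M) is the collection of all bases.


Bases of U(3,11) are all 3-element subsets of the 11-element ground set.
Number of bases = C(11,3).
C(11,3) = 11! / (3! * 8!) = 165.

165


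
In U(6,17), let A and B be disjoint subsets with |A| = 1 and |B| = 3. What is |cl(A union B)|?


|A union B| = 1 + 3 = 4 (disjoint).
In U(6,17), cl(S) = S if |S| < 6, else cl(S) = E.
Since 4 < 6, cl(A union B) = A union B.
|cl(A union B)| = 4.

4


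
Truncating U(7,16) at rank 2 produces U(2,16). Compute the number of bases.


Truncating U(7,16) to rank 2 gives U(2,16).
Bases of U(2,16) are all 2-element subsets of 16 elements.
Number of bases = (16 choose 2) = 120.

120


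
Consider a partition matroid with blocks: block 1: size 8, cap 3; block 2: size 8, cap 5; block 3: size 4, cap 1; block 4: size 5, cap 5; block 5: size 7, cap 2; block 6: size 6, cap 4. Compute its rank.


Rank of a partition matroid = sum of min(|Si|, ci) for each block.
= min(8,3) + min(8,5) + min(4,1) + min(5,5) + min(7,2) + min(6,4)
= 3 + 5 + 1 + 5 + 2 + 4
= 20.

20


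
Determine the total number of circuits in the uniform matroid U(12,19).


In U(12,19), circuits are the (13)-element subsets.
Any set of 13 elements is dependent, and removing any one element gives
an independent set of size 12, so it is a minimal dependent set.
Number of circuits = C(19,13) = 19! / (13! * 6!) = 27132.

27132


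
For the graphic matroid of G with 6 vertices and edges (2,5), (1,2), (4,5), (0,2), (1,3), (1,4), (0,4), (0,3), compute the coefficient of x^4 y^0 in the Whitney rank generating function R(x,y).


R(x,y) = sum over A in 2^E of x^(r(E)-r(A)) * y^(|A|-r(A)).
G has 6 vertices, 8 edges. r(E) = 5.
Enumerate all 2^8 = 256 subsets.
Count subsets with r(E)-r(A)=4 and |A|-r(A)=0: 8.

8


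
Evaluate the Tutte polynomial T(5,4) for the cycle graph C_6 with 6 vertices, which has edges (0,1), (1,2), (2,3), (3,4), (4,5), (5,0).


T(C_6; x,y) = x + x^2 + ... + x^(5) + y.
T(5,4) = 5^1 + 5^2 + 5^3 + 5^4 + 5^5 + 4
= 5 + 25 + 125 + 625 + 3125 + 4
= 3909.

3909


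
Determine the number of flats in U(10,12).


Flats of U(10,12): every subset of size < 10 is a flat, plus E itself.
Count = C(12,0) + C(12,1) + C(12,2) + C(12,3) + C(12,4) + C(12,5) + C(12,6) + C(12,7) + C(12,8) + C(12,9) + 1
     = 1 + 12 + 66 + 220 + 495 + 792 + 924 + 792 + 495 + 220 + 1
     = 4018.

4018


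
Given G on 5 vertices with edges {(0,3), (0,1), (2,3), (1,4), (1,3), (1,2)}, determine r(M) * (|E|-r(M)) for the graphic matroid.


r(M) = |V| - c = 5 - 1 = 4.
nullity = |E| - r(M) = 6 - 4 = 2.
Product = 4 * 2 = 8.

8


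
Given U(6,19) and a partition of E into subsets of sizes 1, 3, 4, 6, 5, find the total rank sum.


r(Ai) = min(|Ai|, 6) for each part.
Sum = min(1,6) + min(3,6) + min(4,6) + min(6,6) + min(5,6)
    = 1 + 3 + 4 + 6 + 5
    = 19.

19


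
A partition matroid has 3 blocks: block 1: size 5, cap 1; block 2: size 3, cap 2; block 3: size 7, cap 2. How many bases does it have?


A basis picks exactly ci elements from block i.
Number of bases = product of C(|Si|, ci).
= C(5,1) * C(3,2) * C(7,2)
= 5 * 3 * 21
= 315.

315


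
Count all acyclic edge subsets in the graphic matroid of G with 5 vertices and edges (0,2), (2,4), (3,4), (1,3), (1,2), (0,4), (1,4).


An independent set in a graphic matroid is an acyclic edge subset.
G has 5 vertices and 7 edges.
Enumerate all 2^7 = 128 subsets, checking for acyclicity.
Total independent sets = 82.

82


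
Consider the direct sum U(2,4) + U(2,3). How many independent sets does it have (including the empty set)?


For a direct sum, |I(M1+M2)| = |I(M1)| * |I(M2)|.
|I(U(2,4))| = sum C(4,k) for k=0..2 = 11.
|I(U(2,3))| = sum C(3,k) for k=0..2 = 7.
Total = 11 * 7 = 77.

77


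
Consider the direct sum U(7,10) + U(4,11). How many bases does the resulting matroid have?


Bases of a direct sum M1 + M2: |B| = |B(M1)| * |B(M2)|.
|B(U(7,10))| = C(10,7) = 120.
|B(U(4,11))| = C(11,4) = 330.
Total bases = 120 * 330 = 39600.

39600


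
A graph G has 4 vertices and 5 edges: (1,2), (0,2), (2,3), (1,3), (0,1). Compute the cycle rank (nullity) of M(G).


Cycle rank (nullity) = |E| - r(M) = |E| - (|V| - c).
|E| = 5, |V| = 4, c = 1.
Nullity = 5 - (4 - 1) = 5 - 3 = 2.

2
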